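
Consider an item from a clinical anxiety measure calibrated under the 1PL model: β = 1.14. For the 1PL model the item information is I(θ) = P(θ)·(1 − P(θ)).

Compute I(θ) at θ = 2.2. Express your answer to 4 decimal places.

P = 1/(1+e^{-1.0600}) = 0.7427
P(1−P) = 0.7427 × 0.2573 = 0.1911
I = P(1−P) = 0.19110

0.1911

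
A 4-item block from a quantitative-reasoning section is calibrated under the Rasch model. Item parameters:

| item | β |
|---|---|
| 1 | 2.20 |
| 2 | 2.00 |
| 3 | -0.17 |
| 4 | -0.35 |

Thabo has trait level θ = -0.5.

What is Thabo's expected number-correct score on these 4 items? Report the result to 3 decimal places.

P(θ) = 1 / (1 + exp(−(θ − β)))
P_1 = 1/(1+e^{2.7000}) = 0.0630
P_2 = 1/(1+e^{2.5000}) = 0.0759
P_3 = 1/(1+e^{0.3300}) = 0.4182
P_4 = 1/(1+e^{0.1500}) = 0.4626
E[score] = 0.0630 + 0.0759 + 0.4182 + 0.4626 = 1.0196

1.020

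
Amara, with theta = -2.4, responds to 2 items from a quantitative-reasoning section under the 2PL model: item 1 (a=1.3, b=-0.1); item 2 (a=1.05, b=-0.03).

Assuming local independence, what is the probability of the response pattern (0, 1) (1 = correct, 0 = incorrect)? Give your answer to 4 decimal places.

P(theta) = 1 / (1 + exp(−a(theta − b)))
P_1 = 1/(1+e^{2.9900}) = 0.0479
P_2 = 1/(1+e^{2.4885}) = 0.0767
L = (1−P_1) × P_2 = 0.9521 × 0.0767 = 0.07300

0.0730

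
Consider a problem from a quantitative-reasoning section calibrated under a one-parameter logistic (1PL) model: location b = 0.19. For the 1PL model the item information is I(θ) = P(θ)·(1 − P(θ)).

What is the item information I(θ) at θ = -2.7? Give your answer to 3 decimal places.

P = 1/(1+e^{2.8900}) = 0.0527
P(1−P) = 0.0527 × 0.9473 = 0.0499
I = P(1−P) = 0.04988

0.050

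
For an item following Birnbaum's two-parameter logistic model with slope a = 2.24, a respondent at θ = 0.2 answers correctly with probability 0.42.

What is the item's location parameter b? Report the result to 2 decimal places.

0.34

P(θ) = 1 / (1 + exp(−a(θ − b)))
logit(0.42) = ln(0.42/0.58) = -0.3228
b = θ − logit/(a) = 0.2 − (-0.3228)/2.2400 = 0.3441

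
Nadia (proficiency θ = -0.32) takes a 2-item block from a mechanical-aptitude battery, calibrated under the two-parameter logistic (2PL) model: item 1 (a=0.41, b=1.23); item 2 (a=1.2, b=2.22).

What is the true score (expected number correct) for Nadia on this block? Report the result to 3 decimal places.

0.392

P(θ) = 1 / (1 + exp(−a(θ − b)))
P_1 = 1/(1+e^{0.6355}) = 0.3463
P_2 = 1/(1+e^{3.0480}) = 0.0453
E[score] = 0.3463 + 0.0453 = 0.3916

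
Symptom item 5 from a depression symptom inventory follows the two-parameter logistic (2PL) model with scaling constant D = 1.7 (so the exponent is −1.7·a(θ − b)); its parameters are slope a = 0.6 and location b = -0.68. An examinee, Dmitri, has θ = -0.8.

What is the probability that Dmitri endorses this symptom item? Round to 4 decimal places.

0.4694

P(θ) = 1 / (1 + exp(−D·a(θ − b)))
Exponent: 1.7 × 0.6 × (-0.8 − (-0.68)) = -0.1224
1/(1 + e^{0.1224}) = 0.4694
P = 0.4694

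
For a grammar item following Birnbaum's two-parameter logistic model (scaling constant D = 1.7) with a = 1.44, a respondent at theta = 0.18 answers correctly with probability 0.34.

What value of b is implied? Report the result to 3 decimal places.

0.451

P(theta) = 1 / (1 + exp(−D·a(theta − b)))
logit(0.34) = ln(0.34/0.66) = -0.6633
b = theta − logit/(1.7·a) = 0.18 − (-0.6633)/2.4480 = 0.4510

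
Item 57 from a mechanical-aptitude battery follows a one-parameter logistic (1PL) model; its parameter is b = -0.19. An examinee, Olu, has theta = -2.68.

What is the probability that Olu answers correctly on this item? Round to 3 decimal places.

0.077

P(theta) = 1 / (1 + exp(−(theta − b)))
Exponent: (-2.68 − (-0.19)) = -2.4900
1/(1 + e^{2.4900}) = 0.0766
P = 0.0766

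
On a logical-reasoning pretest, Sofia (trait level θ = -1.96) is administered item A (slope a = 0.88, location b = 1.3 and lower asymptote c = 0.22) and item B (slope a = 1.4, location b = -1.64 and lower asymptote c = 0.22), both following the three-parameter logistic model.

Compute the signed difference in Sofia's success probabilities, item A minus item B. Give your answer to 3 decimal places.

P(θ) = c + (1 − c) · 1 / (1 + exp(−a(θ − b)))
P_A = 0.2619
P_B = 0.5241
P_A − P_B = -0.2622

-0.262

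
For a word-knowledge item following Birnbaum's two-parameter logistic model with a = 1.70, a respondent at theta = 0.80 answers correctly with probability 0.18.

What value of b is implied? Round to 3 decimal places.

1.692

P(theta) = 1 / (1 + exp(−a(theta − b)))
logit(0.18) = ln(0.18/0.82) = -1.5163
b = theta − logit/(a) = 0.80 − (-1.5163)/1.7000 = 1.6920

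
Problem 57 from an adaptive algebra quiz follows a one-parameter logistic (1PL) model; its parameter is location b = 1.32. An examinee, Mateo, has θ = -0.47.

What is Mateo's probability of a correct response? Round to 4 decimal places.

P(θ) = 1 / (1 + exp(−(θ − b)))
Exponent: (-0.47 − 1.32) = -1.7900
1/(1 + e^{1.7900}) = 0.1431
P = 0.1431

0.1431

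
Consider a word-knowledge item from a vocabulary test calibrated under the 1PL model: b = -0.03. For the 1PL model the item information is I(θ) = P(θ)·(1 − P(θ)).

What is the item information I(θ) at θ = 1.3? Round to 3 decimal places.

P = 1/(1+e^{-1.3300}) = 0.7908
P(1−P) = 0.7908 × 0.2092 = 0.1654
I = P(1−P) = 0.16541

0.165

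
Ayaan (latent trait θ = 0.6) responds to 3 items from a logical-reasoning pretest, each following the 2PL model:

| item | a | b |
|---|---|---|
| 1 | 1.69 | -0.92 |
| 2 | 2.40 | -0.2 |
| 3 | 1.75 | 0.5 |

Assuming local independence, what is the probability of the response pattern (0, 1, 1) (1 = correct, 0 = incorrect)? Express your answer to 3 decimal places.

P(θ) = 1 / (1 + exp(−a(θ − b)))
P_1 = 1/(1+e^{-2.5688}) = 0.9288
P_2 = 1/(1+e^{-1.9200}) = 0.8721
P_3 = 1/(1+e^{-0.1750}) = 0.5436
L = (1−P_1) × P_2 × P_3 = 0.0712 × 0.8721 × 0.5436 = 0.03375

0.034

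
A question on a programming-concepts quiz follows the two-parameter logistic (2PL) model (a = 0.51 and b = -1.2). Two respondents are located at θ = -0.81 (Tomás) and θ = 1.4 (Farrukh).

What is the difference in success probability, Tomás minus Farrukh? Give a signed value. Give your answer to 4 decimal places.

P(θ) = 1 / (1 + exp(−a(θ − b)))
P(Tomás) = 0.5496  [exponent 0.1989]
P(Farrukh) = 0.7902  [exponent 1.3260]
Difference = 0.5496 − 0.7902 = -0.2406

-0.2406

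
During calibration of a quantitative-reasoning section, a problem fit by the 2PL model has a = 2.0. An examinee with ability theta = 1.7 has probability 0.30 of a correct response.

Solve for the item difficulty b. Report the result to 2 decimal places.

2.12

P(theta) = 1 / (1 + exp(−a(theta − b)))
logit(0.30) = ln(0.30/0.70) = -0.8473
b = theta − logit/(a) = 1.7 − (-0.8473)/2.0000 = 2.1236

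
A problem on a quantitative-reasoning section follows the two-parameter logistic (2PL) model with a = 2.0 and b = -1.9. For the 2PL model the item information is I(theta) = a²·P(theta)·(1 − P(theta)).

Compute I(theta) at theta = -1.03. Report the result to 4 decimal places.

P = 1/(1+e^{-1.7400}) = 0.8507
P(1−P) = 0.8507 × 0.1493 = 0.1270
I = a² × P(1−P) = 2.0² × 0.1270 = 0.50807

0.5081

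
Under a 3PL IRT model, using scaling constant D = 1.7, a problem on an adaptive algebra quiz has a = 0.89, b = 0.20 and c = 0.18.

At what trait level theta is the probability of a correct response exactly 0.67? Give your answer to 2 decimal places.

0.46

P(theta) = c + (1 − c) · 1 / (1 + exp(−D·a(theta − b)))
Remove guessing floor: (0.67 − 0.18)/(1 − 0.18) = 0.5976
logit = ln(0.5976/0.4024) = 0.3953
theta = b + logit/(1.7·a) = 0.20 + 0.3953/1.5130 = 0.4613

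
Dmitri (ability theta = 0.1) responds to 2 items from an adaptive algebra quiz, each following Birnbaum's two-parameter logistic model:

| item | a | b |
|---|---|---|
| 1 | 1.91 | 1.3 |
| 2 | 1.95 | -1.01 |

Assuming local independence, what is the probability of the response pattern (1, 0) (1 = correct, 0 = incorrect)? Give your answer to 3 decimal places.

0.009

P(theta) = 1 / (1 + exp(−a(theta − b)))
P_1 = 1/(1+e^{2.2920}) = 0.0918
P_2 = 1/(1+e^{-2.1645}) = 0.8970
L = P_1 × (1−P_2) = 0.0918 × 0.1030 = 0.00945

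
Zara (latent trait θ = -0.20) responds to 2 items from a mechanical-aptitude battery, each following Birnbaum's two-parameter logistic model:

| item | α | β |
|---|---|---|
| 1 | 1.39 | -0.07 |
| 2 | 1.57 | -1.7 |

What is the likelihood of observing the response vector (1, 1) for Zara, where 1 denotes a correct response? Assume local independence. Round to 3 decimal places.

0.416

P(θ) = 1 / (1 + exp(−α(θ − β)))
P_1 = 1/(1+e^{0.1807}) = 0.4549
P_2 = 1/(1+e^{-2.3550}) = 0.9133
L = P_1 × P_2 = 0.4549 × 0.9133 = 0.41552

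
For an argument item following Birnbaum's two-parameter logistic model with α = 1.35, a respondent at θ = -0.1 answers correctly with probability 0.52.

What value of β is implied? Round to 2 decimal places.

P(θ) = 1 / (1 + exp(−α(θ − β)))
logit(0.52) = ln(0.52/0.48) = 0.0800
β = θ − logit/(α) = -0.1 − 0.0800/1.3500 = -0.1593

-0.16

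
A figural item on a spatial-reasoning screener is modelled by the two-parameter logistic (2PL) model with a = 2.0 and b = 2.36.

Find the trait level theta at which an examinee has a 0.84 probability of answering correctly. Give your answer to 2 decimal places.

P(theta) = 1 / (1 + exp(−a(theta − b)))
logit = ln(0.8400/0.1600) = 1.6582
theta = b + logit/(a) = 2.36 + 1.6582/2.0000 = 3.1891

3.19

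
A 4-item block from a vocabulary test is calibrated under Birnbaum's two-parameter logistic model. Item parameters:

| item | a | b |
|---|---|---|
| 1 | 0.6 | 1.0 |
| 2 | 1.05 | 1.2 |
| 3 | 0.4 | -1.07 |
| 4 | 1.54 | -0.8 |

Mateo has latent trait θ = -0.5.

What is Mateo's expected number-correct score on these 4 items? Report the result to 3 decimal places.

P(θ) = 1 / (1 + exp(−a(θ − b)))
P_1 = 1/(1+e^{0.9000}) = 0.2891
P_2 = 1/(1+e^{1.7850}) = 0.1437
P_3 = 1/(1+e^{-0.2280}) = 0.5568
P_4 = 1/(1+e^{-0.4620}) = 0.6135
E[score] = 0.2891 + 0.1437 + 0.5568 + 0.6135 = 1.6030

1.603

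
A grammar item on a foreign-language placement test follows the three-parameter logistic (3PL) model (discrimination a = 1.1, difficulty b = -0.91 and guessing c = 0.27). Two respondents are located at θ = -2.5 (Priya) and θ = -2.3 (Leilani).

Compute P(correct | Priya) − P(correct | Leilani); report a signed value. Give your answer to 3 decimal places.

P(θ) = c + (1 − c) · 1 / (1 + exp(−a(θ − b)))
P(Priya) = 0.3782  [exponent -1.7490]
P(Leilani) = 0.4000  [exponent -1.5290]
Difference = 0.3782 − 0.4000 = -0.0219

-0.022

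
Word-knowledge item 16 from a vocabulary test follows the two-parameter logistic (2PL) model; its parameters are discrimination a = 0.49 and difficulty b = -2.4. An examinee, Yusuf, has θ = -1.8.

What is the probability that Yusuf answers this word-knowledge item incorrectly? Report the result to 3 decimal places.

P(θ) = 1 / (1 + exp(−a(θ − b)))
Exponent: 0.49 × (-1.8 − (-2.4)) = 0.2940
1/(1 + e^{-0.2940}) = 0.5730
P(incorrect) = 1 − 0.5730 = 0.4270

0.427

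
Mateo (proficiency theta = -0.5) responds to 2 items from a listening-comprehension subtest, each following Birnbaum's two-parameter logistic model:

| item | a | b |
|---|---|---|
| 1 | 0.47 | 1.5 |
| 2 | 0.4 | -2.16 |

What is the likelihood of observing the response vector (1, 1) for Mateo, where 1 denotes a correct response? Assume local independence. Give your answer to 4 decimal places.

P(theta) = 1 / (1 + exp(−a(theta − b)))
P_1 = 1/(1+e^{0.9400}) = 0.2809
P_2 = 1/(1+e^{-0.6640}) = 0.6602
L = P_1 × P_2 = 0.2809 × 0.6602 = 0.18544

0.1854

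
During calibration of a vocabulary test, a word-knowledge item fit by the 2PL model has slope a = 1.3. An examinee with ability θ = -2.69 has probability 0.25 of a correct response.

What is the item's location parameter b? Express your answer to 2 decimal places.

P(θ) = 1 / (1 + exp(−a(θ − b)))
logit(0.25) = ln(0.25/0.75) = -1.0986
b = θ − logit/(a) = -2.69 − (-1.0986)/1.3000 = -1.8449

-1.84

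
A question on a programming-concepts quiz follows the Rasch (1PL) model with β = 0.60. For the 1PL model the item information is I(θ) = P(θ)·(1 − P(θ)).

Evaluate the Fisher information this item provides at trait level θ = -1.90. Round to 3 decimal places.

0.070

P = 1/(1+e^{2.5000}) = 0.0759
P(1−P) = 0.0759 × 0.9241 = 0.0701
I = P(1−P) = 0.07010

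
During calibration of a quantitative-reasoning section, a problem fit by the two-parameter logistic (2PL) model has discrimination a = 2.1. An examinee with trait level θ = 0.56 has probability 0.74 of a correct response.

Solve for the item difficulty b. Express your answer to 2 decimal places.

P(θ) = 1 / (1 + exp(−a(θ − b)))
logit(0.74) = ln(0.74/0.26) = 1.0460
b = θ − logit/(a) = 0.56 − 1.0460/2.1000 = 0.0619

0.06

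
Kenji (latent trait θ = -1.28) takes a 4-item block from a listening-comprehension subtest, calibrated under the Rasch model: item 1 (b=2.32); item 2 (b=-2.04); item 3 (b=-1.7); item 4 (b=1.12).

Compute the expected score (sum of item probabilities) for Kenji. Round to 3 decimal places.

1.395

P(θ) = 1 / (1 + exp(−(θ − b)))
P_1 = 1/(1+e^{3.6000}) = 0.0266
P_2 = 1/(1+e^{-0.7600}) = 0.6814
P_3 = 1/(1+e^{-0.4200}) = 0.6035
P_4 = 1/(1+e^{2.4000}) = 0.0832
E[score] = 0.0266 + 0.6814 + 0.6035 + 0.0832 = 1.3946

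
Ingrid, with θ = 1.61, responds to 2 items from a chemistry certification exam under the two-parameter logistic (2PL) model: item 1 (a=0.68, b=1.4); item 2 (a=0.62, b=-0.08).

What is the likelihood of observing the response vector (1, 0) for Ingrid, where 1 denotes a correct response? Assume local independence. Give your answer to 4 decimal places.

P(θ) = 1 / (1 + exp(−a(θ − b)))
P_1 = 1/(1+e^{-0.1428}) = 0.5356
P_2 = 1/(1+e^{-1.0478}) = 0.7404
L = P_1 × (1−P_2) = 0.5356 × 0.2596 = 0.13908

0.1391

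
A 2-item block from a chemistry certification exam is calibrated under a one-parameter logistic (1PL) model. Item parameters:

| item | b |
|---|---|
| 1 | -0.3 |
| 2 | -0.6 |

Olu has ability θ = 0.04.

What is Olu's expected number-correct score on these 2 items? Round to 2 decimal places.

1.24

P(θ) = 1 / (1 + exp(−(θ − b)))
P_1 = 1/(1+e^{-0.3400}) = 0.5842
P_2 = 1/(1+e^{-0.6400}) = 0.6548
E[score] = 0.5842 + 0.6548 = 1.2389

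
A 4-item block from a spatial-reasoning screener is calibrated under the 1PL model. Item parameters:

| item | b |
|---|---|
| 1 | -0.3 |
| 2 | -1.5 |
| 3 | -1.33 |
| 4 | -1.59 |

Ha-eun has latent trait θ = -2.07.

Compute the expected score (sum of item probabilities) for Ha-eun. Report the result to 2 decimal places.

1.21

P(θ) = 1 / (1 + exp(−(θ − b)))
P_1 = 1/(1+e^{1.7700}) = 0.1455
P_2 = 1/(1+e^{0.5700}) = 0.3612
P_3 = 1/(1+e^{0.7400}) = 0.3230
P_4 = 1/(1+e^{0.4800}) = 0.3823
E[score] = 0.1455 + 0.3612 + 0.3230 + 0.3823 = 1.2120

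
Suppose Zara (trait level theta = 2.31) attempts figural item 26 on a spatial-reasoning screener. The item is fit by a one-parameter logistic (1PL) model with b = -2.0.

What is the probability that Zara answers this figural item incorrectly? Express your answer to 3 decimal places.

0.013

P(theta) = 1 / (1 + exp(−(theta − b)))
Exponent: (2.31 − (-2.0)) = 4.3100
1/(1 + e^{-4.3100}) = 0.9867
P = 0.9867
P(incorrect) = 1 − 0.9867 = 0.0133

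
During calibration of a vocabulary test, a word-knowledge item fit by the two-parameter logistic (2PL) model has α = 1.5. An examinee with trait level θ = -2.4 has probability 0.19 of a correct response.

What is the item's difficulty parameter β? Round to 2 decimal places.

P(θ) = 1 / (1 + exp(−α(θ − β)))
logit(0.19) = ln(0.19/0.81) = -1.4500
β = θ − logit/(α) = -2.4 − (-1.4500)/1.5000 = -1.4333

-1.43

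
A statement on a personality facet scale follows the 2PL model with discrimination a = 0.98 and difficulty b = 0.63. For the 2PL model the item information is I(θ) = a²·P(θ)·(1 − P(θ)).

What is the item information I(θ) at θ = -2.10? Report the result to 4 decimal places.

0.0579

P = 1/(1+e^{2.6754}) = 0.0644
P(1−P) = 0.0644 × 0.9356 = 0.0603
I = a² × P(1−P) = 0.98² × 0.0603 = 0.05790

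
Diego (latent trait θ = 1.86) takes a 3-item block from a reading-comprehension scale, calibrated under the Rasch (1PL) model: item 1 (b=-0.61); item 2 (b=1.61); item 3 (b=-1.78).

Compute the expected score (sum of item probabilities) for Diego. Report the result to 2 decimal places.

P(θ) = 1 / (1 + exp(−(θ − b)))
P_1 = 1/(1+e^{-2.4700}) = 0.9220
P_2 = 1/(1+e^{-0.2500}) = 0.5622
P_3 = 1/(1+e^{-3.6400}) = 0.9744
E[score] = 0.9220 + 0.5622 + 0.9744 = 2.4586

2.46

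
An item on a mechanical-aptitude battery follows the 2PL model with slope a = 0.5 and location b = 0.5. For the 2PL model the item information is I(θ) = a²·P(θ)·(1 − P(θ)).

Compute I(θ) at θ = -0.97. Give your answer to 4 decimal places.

P = 1/(1+e^{0.7350}) = 0.3241
P(1−P) = 0.3241 × 0.6759 = 0.2191
I = a² × P(1−P) = 0.5² × 0.2191 = 0.05476

0.0548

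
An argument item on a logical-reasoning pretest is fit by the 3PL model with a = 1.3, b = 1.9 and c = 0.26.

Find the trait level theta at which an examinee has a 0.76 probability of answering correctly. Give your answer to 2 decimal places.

P(theta) = c + (1 − c) · 1 / (1 + exp(−a(theta − b)))
Remove guessing floor: (0.76 − 0.26)/(1 − 0.26) = 0.6757
logit = ln(0.6757/0.3243) = 0.7340
theta = b + logit/(a) = 1.9 + 0.7340/1.3000 = 2.4646

2.46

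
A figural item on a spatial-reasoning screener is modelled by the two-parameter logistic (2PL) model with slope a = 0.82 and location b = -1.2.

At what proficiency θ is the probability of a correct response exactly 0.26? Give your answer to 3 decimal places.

-2.476

P(θ) = 1 / (1 + exp(−a(θ − b)))
logit = ln(0.2600/0.7400) = -1.0460
θ = b + logit/(a) = -1.2 + (-1.0460)/0.8200 = -2.4756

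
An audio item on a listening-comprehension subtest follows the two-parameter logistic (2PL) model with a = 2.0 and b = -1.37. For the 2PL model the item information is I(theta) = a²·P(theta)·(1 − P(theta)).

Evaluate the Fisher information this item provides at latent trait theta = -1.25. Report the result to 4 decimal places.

0.9857

P = 1/(1+e^{-0.2400}) = 0.5597
P(1−P) = 0.5597 × 0.4403 = 0.2464
I = a² × P(1−P) = 2.0² × 0.2464 = 0.98574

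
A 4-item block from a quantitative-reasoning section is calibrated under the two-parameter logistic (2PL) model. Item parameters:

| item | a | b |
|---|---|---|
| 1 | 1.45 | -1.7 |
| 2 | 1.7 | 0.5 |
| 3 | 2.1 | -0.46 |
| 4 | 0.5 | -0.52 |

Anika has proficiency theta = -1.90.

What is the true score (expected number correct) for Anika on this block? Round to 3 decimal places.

P(theta) = 1 / (1 + exp(−a(theta − b)))
P_1 = 1/(1+e^{0.2900}) = 0.4280
P_2 = 1/(1+e^{4.0800}) = 0.0166
P_3 = 1/(1+e^{3.0240}) = 0.0464
P_4 = 1/(1+e^{0.6900}) = 0.3340
E[score] = 0.4280 + 0.0166 + 0.0464 + 0.3340 = 0.8250

0.825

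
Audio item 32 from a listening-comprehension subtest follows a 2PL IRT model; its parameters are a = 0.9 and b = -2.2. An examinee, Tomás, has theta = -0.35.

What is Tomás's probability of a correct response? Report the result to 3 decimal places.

0.841

P(theta) = 1 / (1 + exp(−a(theta − b)))
Exponent: 0.9 × (-0.35 − (-2.2)) = 1.6650
1/(1 + e^{-1.6650}) = 0.8409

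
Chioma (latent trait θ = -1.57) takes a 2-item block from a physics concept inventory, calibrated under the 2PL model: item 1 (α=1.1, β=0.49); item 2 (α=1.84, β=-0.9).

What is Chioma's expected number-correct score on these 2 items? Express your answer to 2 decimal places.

0.32

P(θ) = 1 / (1 + exp(−α(θ − β)))
P_1 = 1/(1+e^{2.2660}) = 0.0940
P_2 = 1/(1+e^{1.2328}) = 0.2257
E[score] = 0.0940 + 0.2257 = 0.3197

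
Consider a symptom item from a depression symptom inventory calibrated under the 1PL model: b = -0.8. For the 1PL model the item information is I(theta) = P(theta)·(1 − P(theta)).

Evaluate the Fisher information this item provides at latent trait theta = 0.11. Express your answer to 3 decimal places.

0.205

P = 1/(1+e^{-0.9100}) = 0.7130
P(1−P) = 0.7130 × 0.2870 = 0.2046
I = P(1−P) = 0.20463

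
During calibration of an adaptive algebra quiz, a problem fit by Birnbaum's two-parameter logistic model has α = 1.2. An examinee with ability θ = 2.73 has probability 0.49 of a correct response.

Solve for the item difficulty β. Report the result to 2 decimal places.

2.76

P(θ) = 1 / (1 + exp(−α(θ − β)))
logit(0.49) = ln(0.49/0.51) = -0.0400
β = θ − logit/(α) = 2.73 − (-0.0400)/1.2000 = 2.7633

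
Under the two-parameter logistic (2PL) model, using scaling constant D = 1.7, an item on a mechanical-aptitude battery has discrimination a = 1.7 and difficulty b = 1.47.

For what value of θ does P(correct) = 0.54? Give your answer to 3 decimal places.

P(θ) = 1 / (1 + exp(−D·a(θ − b)))
logit = ln(0.5400/0.4600) = 0.1603
θ = b + logit/(1.7·a) = 1.47 + 0.1603/2.8900 = 1.5255

1.525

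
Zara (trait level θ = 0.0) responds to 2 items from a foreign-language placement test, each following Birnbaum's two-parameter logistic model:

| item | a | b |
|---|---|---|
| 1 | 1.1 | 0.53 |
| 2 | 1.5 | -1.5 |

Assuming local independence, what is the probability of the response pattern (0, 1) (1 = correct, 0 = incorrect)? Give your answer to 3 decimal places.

P(θ) = 1 / (1 + exp(−a(θ − b)))
P_1 = 1/(1+e^{0.5830}) = 0.3582
P_2 = 1/(1+e^{-2.2500}) = 0.9047
L = (1−P_1) × P_2 = 0.6418 × 0.9047 = 0.58057

0.581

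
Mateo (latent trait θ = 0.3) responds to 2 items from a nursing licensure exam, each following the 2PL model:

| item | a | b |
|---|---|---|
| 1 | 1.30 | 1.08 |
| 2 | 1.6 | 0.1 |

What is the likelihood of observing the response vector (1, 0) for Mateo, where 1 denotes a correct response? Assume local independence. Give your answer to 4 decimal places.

0.1120

P(θ) = 1 / (1 + exp(−a(θ − b)))
P_1 = 1/(1+e^{1.0140}) = 0.2662
P_2 = 1/(1+e^{-0.3200}) = 0.5793
L = P_1 × (1−P_2) = 0.2662 × 0.4207 = 0.11198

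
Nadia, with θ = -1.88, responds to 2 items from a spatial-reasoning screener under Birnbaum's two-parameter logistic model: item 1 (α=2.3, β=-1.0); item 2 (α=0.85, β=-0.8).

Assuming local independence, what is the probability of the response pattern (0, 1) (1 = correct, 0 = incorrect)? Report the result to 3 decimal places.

0.252

P(θ) = 1 / (1 + exp(−α(θ − β)))
P_1 = 1/(1+e^{2.0240}) = 0.1167
P_2 = 1/(1+e^{0.9180}) = 0.2854
L = (1−P_1) × P_2 = 0.8833 × 0.2854 = 0.25206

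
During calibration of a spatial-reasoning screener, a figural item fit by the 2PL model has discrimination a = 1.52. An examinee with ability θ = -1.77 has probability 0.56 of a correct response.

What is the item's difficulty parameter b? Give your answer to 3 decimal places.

-1.929

P(θ) = 1 / (1 + exp(−a(θ − b)))
logit(0.56) = ln(0.56/0.44) = 0.2412
b = θ − logit/(a) = -1.77 − 0.2412/1.5200 = -1.9287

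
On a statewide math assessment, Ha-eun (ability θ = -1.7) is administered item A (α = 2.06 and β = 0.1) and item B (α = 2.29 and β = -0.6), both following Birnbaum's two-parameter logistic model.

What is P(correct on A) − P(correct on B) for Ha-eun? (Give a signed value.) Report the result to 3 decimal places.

P(θ) = 1 / (1 + exp(−α(θ − β)))
P_A = 0.0239
P_B = 0.0745
P_A − P_B = -0.0506

-0.051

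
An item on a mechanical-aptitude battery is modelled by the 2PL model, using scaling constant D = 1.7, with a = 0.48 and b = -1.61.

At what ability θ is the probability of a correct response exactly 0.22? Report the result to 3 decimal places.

-3.161

P(θ) = 1 / (1 + exp(−D·a(θ − b)))
logit = ln(0.2200/0.7800) = -1.2657
θ = b + logit/(1.7·a) = -1.61 + (-1.2657)/0.8160 = -3.1611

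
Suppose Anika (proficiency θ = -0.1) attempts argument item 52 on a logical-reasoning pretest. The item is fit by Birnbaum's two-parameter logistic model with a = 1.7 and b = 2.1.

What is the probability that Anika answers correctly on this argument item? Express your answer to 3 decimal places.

0.023

P(θ) = 1 / (1 + exp(−a(θ − b)))
Exponent: 1.7 × (-0.1 − 2.1) = -3.7400
1/(1 + e^{3.7400}) = 0.0232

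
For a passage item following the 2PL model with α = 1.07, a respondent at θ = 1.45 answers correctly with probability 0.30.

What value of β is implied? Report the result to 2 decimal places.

2.24

P(θ) = 1 / (1 + exp(−α(θ − β)))
logit(0.30) = ln(0.30/0.70) = -0.8473
β = θ − logit/(α) = 1.45 − (-0.8473)/1.0700 = 2.2419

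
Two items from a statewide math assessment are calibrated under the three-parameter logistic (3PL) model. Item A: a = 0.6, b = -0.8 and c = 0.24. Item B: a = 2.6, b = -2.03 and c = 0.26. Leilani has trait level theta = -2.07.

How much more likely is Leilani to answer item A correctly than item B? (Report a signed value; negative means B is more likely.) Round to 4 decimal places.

-0.1289

P(theta) = c + (1 − c) · 1 / (1 + exp(−a(theta − b)))
P_A = 0.4818
P_B = 0.6108
P_A − P_B = -0.1289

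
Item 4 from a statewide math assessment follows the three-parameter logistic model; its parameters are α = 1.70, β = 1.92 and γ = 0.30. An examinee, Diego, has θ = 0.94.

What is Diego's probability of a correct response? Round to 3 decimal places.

0.411

P(θ) = γ + (1 − γ) · 1 / (1 + exp(−α(θ − β)))
Exponent: 1.70 × (0.94 − 1.92) = -1.6660
1/(1 + e^{1.6660}) = 0.1590
P = 0.30 + 0.70 × 0.1590 = 0.4113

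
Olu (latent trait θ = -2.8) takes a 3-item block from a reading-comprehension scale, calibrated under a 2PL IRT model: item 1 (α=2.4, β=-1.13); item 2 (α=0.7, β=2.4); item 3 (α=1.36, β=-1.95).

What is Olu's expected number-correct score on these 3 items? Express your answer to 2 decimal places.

0.28

P(θ) = 1 / (1 + exp(−α(θ − β)))
P_1 = 1/(1+e^{4.0080}) = 0.0178
P_2 = 1/(1+e^{3.6400}) = 0.0256
P_3 = 1/(1+e^{1.1560}) = 0.2394
E[score] = 0.0178 + 0.0256 + 0.2394 = 0.2828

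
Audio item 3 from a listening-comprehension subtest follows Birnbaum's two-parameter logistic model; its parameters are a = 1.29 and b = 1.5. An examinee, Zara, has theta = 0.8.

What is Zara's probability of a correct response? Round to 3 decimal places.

P(theta) = 1 / (1 + exp(−a(theta − b)))
Exponent: 1.29 × (0.8 − 1.5) = -0.9030
1/(1 + e^{0.9030}) = 0.2884

0.288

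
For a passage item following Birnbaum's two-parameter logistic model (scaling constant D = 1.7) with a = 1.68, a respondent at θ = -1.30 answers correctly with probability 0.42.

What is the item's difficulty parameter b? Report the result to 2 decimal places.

-1.19

P(θ) = 1 / (1 + exp(−D·a(θ − b)))
logit(0.42) = ln(0.42/0.58) = -0.3228
b = θ − logit/(1.7·a) = -1.30 − (-0.3228)/2.8560 = -1.1870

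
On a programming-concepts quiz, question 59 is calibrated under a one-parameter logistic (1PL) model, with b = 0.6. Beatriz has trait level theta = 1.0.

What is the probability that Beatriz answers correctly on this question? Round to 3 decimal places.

0.599

P(theta) = 1 / (1 + exp(−(theta − b)))
Exponent: (1.0 − 0.6) = 0.4000
1/(1 + e^{-0.4000}) = 0.5987
P = 0.5987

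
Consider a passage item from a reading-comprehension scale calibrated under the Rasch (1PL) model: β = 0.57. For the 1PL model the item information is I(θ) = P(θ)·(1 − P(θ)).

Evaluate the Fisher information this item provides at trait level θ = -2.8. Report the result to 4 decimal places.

0.0321

P = 1/(1+e^{3.3700}) = 0.0332
P(1−P) = 0.0332 × 0.9668 = 0.0321
I = P(1−P) = 0.03214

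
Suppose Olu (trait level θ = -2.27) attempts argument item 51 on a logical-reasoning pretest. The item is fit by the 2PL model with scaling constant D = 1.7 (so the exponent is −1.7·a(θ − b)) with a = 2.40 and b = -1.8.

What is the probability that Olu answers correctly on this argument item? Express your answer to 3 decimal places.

0.128

P(θ) = 1 / (1 + exp(−D·a(θ − b)))
Exponent: 1.7 × 2.40 × (-2.27 − (-1.8)) = -1.9176
1/(1 + e^{1.9176}) = 0.1281
P = 0.1281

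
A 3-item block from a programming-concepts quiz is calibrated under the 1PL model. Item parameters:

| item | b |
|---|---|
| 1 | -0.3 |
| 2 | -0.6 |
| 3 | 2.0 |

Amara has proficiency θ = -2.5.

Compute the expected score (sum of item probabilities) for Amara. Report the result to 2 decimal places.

0.24

P(θ) = 1 / (1 + exp(−(θ − b)))
P_1 = 1/(1+e^{2.2000}) = 0.0998
P_2 = 1/(1+e^{1.9000}) = 0.1301
P_3 = 1/(1+e^{4.5000}) = 0.0110
E[score] = 0.0998 + 0.1301 + 0.0110 = 0.2408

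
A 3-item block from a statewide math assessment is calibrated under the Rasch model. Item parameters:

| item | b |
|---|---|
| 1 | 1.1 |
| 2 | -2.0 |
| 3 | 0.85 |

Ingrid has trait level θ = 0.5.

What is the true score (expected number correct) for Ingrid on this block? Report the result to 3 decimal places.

1.692

P(θ) = 1 / (1 + exp(−(θ − b)))
P_1 = 1/(1+e^{0.6000}) = 0.3543
P_2 = 1/(1+e^{-2.5000}) = 0.9241
P_3 = 1/(1+e^{0.3500}) = 0.4134
E[score] = 0.3543 + 0.9241 + 0.4134 = 1.6919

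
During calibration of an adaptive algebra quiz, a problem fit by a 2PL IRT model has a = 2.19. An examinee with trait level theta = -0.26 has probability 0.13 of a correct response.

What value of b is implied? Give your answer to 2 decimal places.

0.61

P(theta) = 1 / (1 + exp(−a(theta − b)))
logit(0.13) = ln(0.13/0.87) = -1.9010
b = theta − logit/(a) = -0.26 − (-1.9010)/2.1900 = 0.6080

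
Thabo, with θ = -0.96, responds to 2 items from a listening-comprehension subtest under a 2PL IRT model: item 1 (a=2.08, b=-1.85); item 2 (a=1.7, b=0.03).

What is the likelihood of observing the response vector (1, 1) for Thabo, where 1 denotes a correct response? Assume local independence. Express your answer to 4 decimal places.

P(θ) = 1 / (1 + exp(−a(θ − b)))
P_1 = 1/(1+e^{-1.8512}) = 0.8643
P_2 = 1/(1+e^{1.6830}) = 0.1567
L = P_1 × P_2 = 0.8643 × 0.1567 = 0.13543

0.1354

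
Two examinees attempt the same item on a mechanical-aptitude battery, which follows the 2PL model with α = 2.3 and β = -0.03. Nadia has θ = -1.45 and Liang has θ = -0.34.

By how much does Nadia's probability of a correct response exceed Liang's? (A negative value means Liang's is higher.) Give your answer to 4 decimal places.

-0.2922

P(θ) = 1 / (1 + exp(−α(θ − β)))
P(Nadia) = 0.0368  [exponent -3.2660]
P(Liang) = 0.3289  [exponent -0.7130]
Difference = 0.0368 − 0.3289 = -0.2922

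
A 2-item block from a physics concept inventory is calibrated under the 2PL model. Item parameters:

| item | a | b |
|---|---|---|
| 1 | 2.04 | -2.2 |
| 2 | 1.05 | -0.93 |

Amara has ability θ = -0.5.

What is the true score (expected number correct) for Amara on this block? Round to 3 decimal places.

1.581

P(θ) = 1 / (1 + exp(−a(θ − b)))
P_1 = 1/(1+e^{-3.4680}) = 0.9698
P_2 = 1/(1+e^{-0.4515}) = 0.6110
E[score] = 0.9698 + 0.6110 = 1.5808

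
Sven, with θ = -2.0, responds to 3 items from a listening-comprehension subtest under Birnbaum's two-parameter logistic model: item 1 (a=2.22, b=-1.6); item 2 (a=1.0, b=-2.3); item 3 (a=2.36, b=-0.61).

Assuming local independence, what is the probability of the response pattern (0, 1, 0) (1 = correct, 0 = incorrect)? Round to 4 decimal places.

0.3922

P(θ) = 1 / (1 + exp(−a(θ − b)))
P_1 = 1/(1+e^{0.8880}) = 0.2915
P_2 = 1/(1+e^{-0.3000}) = 0.5744
P_3 = 1/(1+e^{3.2804}) = 0.0362
L = (1−P_1) × P_2 × (1−P_3) = 0.7085 × 0.5744 × 0.9638 = 0.39223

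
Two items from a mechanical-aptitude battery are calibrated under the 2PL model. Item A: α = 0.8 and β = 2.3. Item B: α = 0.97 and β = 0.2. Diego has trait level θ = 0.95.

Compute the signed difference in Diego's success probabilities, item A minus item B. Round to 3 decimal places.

-0.421

P(θ) = 1 / (1 + exp(−α(θ − β)))
P_A = 0.2535
P_B = 0.6743
P_A − P_B = -0.4208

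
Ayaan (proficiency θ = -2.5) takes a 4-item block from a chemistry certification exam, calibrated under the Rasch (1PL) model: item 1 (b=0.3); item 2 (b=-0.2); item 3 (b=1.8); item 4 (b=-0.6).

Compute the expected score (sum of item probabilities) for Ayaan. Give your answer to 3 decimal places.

0.292

P(θ) = 1 / (1 + exp(−(θ − b)))
P_1 = 1/(1+e^{2.8000}) = 0.0573
P_2 = 1/(1+e^{2.3000}) = 0.0911
P_3 = 1/(1+e^{4.3000}) = 0.0134
P_4 = 1/(1+e^{1.9000}) = 0.1301
E[score] = 0.0573 + 0.0911 + 0.0134 + 0.1301 = 0.2919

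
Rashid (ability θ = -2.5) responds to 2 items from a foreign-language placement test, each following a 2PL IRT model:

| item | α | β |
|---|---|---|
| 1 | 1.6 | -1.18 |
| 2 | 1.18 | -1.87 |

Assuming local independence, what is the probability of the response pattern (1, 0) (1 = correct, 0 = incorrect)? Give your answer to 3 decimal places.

P(θ) = 1 / (1 + exp(−α(θ − β)))
P_1 = 1/(1+e^{2.1120}) = 0.1079
P_2 = 1/(1+e^{0.7434}) = 0.3223
L = P_1 × (1−P_2) = 0.1079 × 0.6777 = 0.07315

0.073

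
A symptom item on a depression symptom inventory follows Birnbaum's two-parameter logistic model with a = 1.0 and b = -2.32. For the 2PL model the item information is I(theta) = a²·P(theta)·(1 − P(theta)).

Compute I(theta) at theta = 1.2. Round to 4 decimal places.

P = 1/(1+e^{-3.5200}) = 0.9713
P(1−P) = 0.9713 × 0.0287 = 0.0279
I = a² × P(1−P) = 1.0² × 0.0279 = 0.02792

0.0279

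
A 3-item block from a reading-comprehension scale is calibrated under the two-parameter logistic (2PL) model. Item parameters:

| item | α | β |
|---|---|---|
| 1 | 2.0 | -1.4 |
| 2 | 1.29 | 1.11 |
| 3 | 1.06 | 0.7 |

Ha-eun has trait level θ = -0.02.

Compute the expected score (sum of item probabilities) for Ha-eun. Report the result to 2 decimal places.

1.45

P(θ) = 1 / (1 + exp(−α(θ − β)))
P_1 = 1/(1+e^{-2.7600}) = 0.9405
P_2 = 1/(1+e^{1.4577}) = 0.1888
P_3 = 1/(1+e^{0.7632}) = 0.3180
E[score] = 0.9405 + 0.1888 + 0.3180 = 1.4472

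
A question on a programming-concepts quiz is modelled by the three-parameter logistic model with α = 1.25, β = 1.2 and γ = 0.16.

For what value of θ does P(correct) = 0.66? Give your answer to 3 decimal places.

P(θ) = γ + (1 − γ) · 1 / (1 + exp(−α(θ − β)))
Remove guessing floor: (0.66 − 0.16)/(1 − 0.16) = 0.5952
logit = ln(0.5952/0.4048) = 0.3857
θ = β + logit/(α) = 1.2 + 0.3857/1.2500 = 1.5085

1.509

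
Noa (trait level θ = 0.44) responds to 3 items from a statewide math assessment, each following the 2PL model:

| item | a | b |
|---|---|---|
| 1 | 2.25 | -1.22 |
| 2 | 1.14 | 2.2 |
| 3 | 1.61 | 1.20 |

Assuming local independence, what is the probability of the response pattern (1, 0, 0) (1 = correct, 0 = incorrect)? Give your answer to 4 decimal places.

0.6652

P(θ) = 1 / (1 + exp(−a(θ − b)))
P_1 = 1/(1+e^{-3.7350}) = 0.9767
P_2 = 1/(1+e^{2.0064}) = 0.1185
P_3 = 1/(1+e^{1.2236}) = 0.2273
L = P_1 × (1−P_2) × (1−P_3) = 0.9767 × 0.8815 × 0.7727 = 0.66523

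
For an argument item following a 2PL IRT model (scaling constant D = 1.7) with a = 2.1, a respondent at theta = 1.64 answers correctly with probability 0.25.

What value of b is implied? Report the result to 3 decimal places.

1.948

P(theta) = 1 / (1 + exp(−D·a(theta − b)))
logit(0.25) = ln(0.25/0.75) = -1.0986
b = theta − logit/(1.7·a) = 1.64 − (-1.0986)/3.5700 = 1.9477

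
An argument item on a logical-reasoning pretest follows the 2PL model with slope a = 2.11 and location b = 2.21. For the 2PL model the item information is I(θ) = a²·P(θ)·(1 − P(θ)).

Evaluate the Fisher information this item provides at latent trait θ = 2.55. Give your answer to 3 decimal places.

P = 1/(1+e^{-0.7174}) = 0.6720
P(1−P) = 0.6720 × 0.3280 = 0.2204
I = a² × P(1−P) = 2.11² × 0.2204 = 0.98126

0.981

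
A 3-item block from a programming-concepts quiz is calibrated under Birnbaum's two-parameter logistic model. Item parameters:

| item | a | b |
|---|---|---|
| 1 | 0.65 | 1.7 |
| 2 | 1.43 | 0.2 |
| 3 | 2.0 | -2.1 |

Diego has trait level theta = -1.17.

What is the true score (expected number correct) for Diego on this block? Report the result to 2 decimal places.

P(theta) = 1 / (1 + exp(−a(theta − b)))
P_1 = 1/(1+e^{1.8655}) = 0.1341
P_2 = 1/(1+e^{1.9591}) = 0.1236
P_3 = 1/(1+e^{-1.8600}) = 0.8653
E[score] = 0.1341 + 0.1236 + 0.8653 = 1.1229

1.12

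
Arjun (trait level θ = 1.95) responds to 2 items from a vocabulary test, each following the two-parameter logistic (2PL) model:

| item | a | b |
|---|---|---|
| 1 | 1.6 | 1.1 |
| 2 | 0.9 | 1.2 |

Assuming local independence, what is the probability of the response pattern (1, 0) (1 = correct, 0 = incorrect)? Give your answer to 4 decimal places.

P(θ) = 1 / (1 + exp(−a(θ − b)))
P_1 = 1/(1+e^{-1.3600}) = 0.7958
P_2 = 1/(1+e^{-0.6750}) = 0.6626
L = P_1 × (1−P_2) = 0.7958 × 0.3374 = 0.26847

0.2685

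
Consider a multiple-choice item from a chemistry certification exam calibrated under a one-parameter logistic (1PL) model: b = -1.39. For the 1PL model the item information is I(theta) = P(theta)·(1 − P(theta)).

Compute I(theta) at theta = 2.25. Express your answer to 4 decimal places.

P = 1/(1+e^{-3.6400}) = 0.9744
P(1−P) = 0.9744 × 0.0256 = 0.0249
I = P(1−P) = 0.02493

0.0249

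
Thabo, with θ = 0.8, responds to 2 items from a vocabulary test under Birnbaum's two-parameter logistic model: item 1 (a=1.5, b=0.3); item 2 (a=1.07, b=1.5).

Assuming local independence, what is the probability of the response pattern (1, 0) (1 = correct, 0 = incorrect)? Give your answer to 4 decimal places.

P(θ) = 1 / (1 + exp(−a(θ − b)))
P_1 = 1/(1+e^{-0.7500}) = 0.6792
P_2 = 1/(1+e^{0.7490}) = 0.3210
L = P_1 × (1−P_2) = 0.6792 × 0.6790 = 0.46114

0.4611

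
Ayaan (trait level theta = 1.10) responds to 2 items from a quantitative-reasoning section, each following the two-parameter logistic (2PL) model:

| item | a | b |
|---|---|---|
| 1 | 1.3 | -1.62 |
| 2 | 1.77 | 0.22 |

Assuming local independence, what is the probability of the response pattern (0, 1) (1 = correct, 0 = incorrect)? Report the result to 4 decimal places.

P(theta) = 1 / (1 + exp(−a(theta − b)))
P_1 = 1/(1+e^{-3.5360}) = 0.9717
P_2 = 1/(1+e^{-1.5576}) = 0.8260
L = (1−P_1) × P_2 = 0.0283 × 0.8260 = 0.02338

0.0234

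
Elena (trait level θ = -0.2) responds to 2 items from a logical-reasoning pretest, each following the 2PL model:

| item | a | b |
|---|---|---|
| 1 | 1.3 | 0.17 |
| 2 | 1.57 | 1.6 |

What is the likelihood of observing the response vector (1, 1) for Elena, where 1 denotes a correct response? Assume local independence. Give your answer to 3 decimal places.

0.021

P(θ) = 1 / (1 + exp(−a(θ − b)))
P_1 = 1/(1+e^{0.4810}) = 0.3820
P_2 = 1/(1+e^{2.8260}) = 0.0559
L = P_1 × P_2 = 0.3820 × 0.0559 = 0.02137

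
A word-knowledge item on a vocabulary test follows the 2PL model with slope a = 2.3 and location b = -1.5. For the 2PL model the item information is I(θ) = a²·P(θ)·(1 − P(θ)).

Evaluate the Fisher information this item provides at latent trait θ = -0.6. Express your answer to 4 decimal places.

P = 1/(1+e^{-2.0700}) = 0.8880
P(1−P) = 0.8880 × 0.1120 = 0.0995
I = a² × P(1−P) = 2.3² × 0.0995 = 0.52632

0.5263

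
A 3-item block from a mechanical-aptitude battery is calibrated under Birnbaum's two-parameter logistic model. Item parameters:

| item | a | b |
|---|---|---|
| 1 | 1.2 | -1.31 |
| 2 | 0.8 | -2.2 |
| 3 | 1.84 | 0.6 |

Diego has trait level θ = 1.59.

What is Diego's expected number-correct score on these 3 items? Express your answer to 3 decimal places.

2.785

P(θ) = 1 / (1 + exp(−a(θ − b)))
P_1 = 1/(1+e^{-3.4800}) = 0.9701
P_2 = 1/(1+e^{-3.0320}) = 0.9540
P_3 = 1/(1+e^{-1.8216}) = 0.8608
E[score] = 0.9701 + 0.9540 + 0.8608 = 2.7849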